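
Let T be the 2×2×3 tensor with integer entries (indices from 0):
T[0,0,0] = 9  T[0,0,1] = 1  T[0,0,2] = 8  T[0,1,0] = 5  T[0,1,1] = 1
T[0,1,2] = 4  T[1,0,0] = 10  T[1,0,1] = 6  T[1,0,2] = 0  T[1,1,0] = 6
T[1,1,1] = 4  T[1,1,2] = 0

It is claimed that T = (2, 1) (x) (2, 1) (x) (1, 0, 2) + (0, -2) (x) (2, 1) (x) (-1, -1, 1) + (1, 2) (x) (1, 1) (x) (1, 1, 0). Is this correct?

No

Reconstruct entry (0,0,0) from the claimed factors: Σₗ aₗ[0]bₗ[0]cₗ[0] = (2)·(2)·(1) + (0)·(2)·(-1) + (1)·(1)·(1) = 5, but T[0,0,0] = 9. The claim is false.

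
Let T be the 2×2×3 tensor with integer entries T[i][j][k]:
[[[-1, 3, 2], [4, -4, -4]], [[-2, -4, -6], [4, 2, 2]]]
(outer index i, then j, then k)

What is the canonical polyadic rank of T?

3

Lower bound: the mode-3 unfolding of T (rows indexed by k, columns by (i,j) = (0,0), (0,1), (1,0), (1,1)) is [[-1, 4, -2, 4], [3, -4, -4, 2], [2, -4, -6, 2]].
There the 3×3 minor on rows k ∈ {0, 1, 2}, columns (i,j) ∈ {(0,0), (0,1), (1,0)} is det [[-1, 4, -2], [3, -4, -4], [2, -4, -6]] = 40 ≠ 0, so this unfolding has rank ≥ 3; CP rank is at least every unfolding rank, so rank(T) ≥ 3. (Flattening ranks never certify an upper bound on CP rank; for that we must actually write T with 3 rank-1 terms.)
Upper bound: T is a sum of 3 rank-1 terms, T = (1, 1) ⊗ (0, 1) ⊗ (4, 0, 0) + (1, 2) ⊗ (1, 0) ⊗ (-1, -1, -2) + (2, -1) ⊗ (1, -1) ⊗ (0, 2, 2) (written with every a and b primitive with positive leading entry and the scale carried by c; CP decompositions are not unique, and this one is verified by expanding entrywise), so rank(T) ≤ 3.
These bounds meet, so rank(T) = 3.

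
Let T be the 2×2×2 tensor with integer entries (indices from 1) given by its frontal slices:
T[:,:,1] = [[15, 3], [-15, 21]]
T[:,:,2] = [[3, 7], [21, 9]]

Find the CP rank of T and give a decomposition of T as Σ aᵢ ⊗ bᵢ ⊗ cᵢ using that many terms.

Lower bound: the mode-2 unfolding of T (rows indexed by j, columns by (i,k) = (1,1), (1,2), (2,1), (2,2)) is [[15, 3, -15, 21], [3, 7, 21, 9]].
There the 2×2 minor on rows j ∈ {1, 2}, columns (i,k) ∈ {(1,1), (1,2)} is det [[15, 3], [3, 7]] = 96 ≠ 0, so this unfolding has rank ≥ 2; CP rank is at least every unfolding rank, so rank(T) ≥ 2. (Unfolding ranks only ever bound the CP rank from below — rank(T) can be strictly larger than all of them — so the matching upper bound has to come from an explicit 2-term decomposition.)
Upper bound — finding two terms. Write S_k = T[:,:,k] for the frontal slices: S₁ = [[15, 3], [-15, 21]], S₂ = [[3, 7], [21, 9]].
If T = a₁ ⊗ b₁ ⊗ c₁ + a₂ ⊗ b₂ ⊗ c₂ then each S_k = c₁[k]·a₁b₁ᵀ + c₂[k]·a₂b₂ᵀ. S₁ and S₂ are linearly independent, so a₁b₁ᵀ and a₂b₂ᵀ must span the same plane of matrices: they are the rank-1 matrices of the form x·S₁ + y·S₂.
det(x·S₁ + y·S₂) is 360·x² + 240·xy − 120·y² = 120·(3·x − y)(x + y), vanishing at (x:y) = (1:3) and (1:-1).
M₁ = S₁ + 3·S₂ = [[24, 24], [48, 48]] = 24·[1, 2][1, 1]ᵀ and M₂ = S₁ − S₂ = [[12, -4], [-36, 12]] = 4·[1, -3][3, -1]ᵀ, so take a₁ = [1, 2], b₁ = [1, 1], a₂ = [1, -3], b₂ = [3, -1].
Each slice is an integer combination of E₁ = a₁b₁ᵀ and E₂ = a₂b₂ᵀ: S₁ = 6·E₁ + 3·E₂, S₂ = 6·E₁ − E₂; reading off coefficients, c₁ = [6, 6] and c₂ = [3, -1].
Hence T = [1, 2] ⊗ [1, 1] ⊗ [6, 6] + [1, -3] ⊗ [3, -1] ⊗ [3, -1], so rank(T) ≤ 2.
These bounds meet, so rank(T) = 2.

rank(T) = 2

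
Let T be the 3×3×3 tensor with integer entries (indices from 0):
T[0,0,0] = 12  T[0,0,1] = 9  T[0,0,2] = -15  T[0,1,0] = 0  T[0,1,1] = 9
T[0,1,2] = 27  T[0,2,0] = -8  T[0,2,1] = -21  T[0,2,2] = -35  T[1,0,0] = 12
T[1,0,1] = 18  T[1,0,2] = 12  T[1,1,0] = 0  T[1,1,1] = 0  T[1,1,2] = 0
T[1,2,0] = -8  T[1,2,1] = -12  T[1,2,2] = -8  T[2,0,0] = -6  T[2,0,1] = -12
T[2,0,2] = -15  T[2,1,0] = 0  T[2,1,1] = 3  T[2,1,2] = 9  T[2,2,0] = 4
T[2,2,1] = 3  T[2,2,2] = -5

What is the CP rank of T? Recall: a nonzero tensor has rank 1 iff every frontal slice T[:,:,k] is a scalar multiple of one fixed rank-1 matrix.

2

Lower bound: the mode-2 unfolding of T (rows indexed by j, columns by (i,k) = (0,0), (0,1), (0,2), (1,0), (1,1), (1,2), (2,0), (2,1), (2,2)) is [[12, 9, -15, 12, 18, 12, -6, -12, -15], [0, 9, 27, 0, 0, 0, 0, 3, 9], [-8, -21, -35, -8, -12, -8, 4, 3, -5]].
There the 2×2 minor on rows j ∈ {0, 1}, columns (i,k) ∈ {(0,0), (0,1)} is det [[12, 9], [0, 9]] = 108 ≠ 0, so this unfolding has rank ≥ 2; CP rank is at least every unfolding rank, so rank(T) ≥ 2. (Unfolding ranks only ever bound the CP rank from below — rank(T) can be strictly larger than all of them — so the matching upper bound has to come from an explicit 2-term decomposition.)
Upper bound — finding two terms. Write S_k = T[:,:,k] for the frontal slices: S₀ = [[12, 0, -8], [12, 0, -8], [-6, 0, 4]], S₁ = [[9, 9, -21], [18, 0, -12], [-12, 3, 3]], S₂ = [[-15, 27, -35], [12, 0, -8], [-15, 9, -5]].
If T = a₁ ⊗ b₁ ⊗ c₁ + a₂ ⊗ b₂ ⊗ c₂ then each S_k = c₁[k]·a₁b₁ᵀ + c₂[k]·a₂b₂ᵀ. S₀ and S₁ are linearly independent, so a₁b₁ᵀ and a₂b₂ᵀ must span the same plane of matrices: they are the rank-1 matrices of the form x·S₀ + y·S₁.
The 2×2 minor of x·S₀ + y·S₁ on rows {0,1}, columns {0,1} is −108·xy − 162·y² = (-54)·(2·x + 3·y)(y), vanishing at (x:y) = (3:-2) and (1:0).
M₁ = 3·S₀ − 2·S₁ = [[18, -18, 18], [0, 0, 0], [6, -6, 6]] = 6·(3, 0, 1)(1, -1, 1)ᵀ and M₂ = S₀ = [[12, 0, -8], [12, 0, -8], [-6, 0, 4]] = 2·(2, 2, -1)(3, 0, -2)ᵀ, so take a₁ = (3, 0, 1), b₁ = (1, -1, 1), a₂ = (2, 2, -1), b₂ = (3, 0, -2).
Each slice is an integer combination of E₁ = a₁b₁ᵀ and E₂ = a₂b₂ᵀ: S₀ = 2·E₂, S₁ = −3·E₁ + 3·E₂, S₂ = −9·E₁ + 2·E₂; reading off coefficients, c₁ = (0, -3, -9) and c₂ = (2, 3, 2).
Hence T = (3, 0, 1) ⊗ (1, -1, 1) ⊗ (0, -3, -9) + (2, 2, -1) ⊗ (3, 0, -2) ⊗ (2, 3, 2), so rank(T) ≤ 2.
These bounds meet, so rank(T) = 2.
Check entry T[0,2,0] = -8: (3)·(1)·(0) + (2)·(-2)·(2) = -8.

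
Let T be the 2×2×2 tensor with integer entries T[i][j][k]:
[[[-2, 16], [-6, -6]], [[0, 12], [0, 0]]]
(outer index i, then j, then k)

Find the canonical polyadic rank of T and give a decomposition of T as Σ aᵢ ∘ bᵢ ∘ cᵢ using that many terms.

Lower bound: the mode-3 unfolding of T (rows indexed by k, columns by (i,j) = (0,0), (0,1), (1,0), (1,1)) is [[-2, -6, 0, 0], [16, -6, 12, 0]].
There the 2×2 minor on rows k ∈ {0, 1}, columns (i,j) ∈ {(0,0), (0,1)} is det [[-2, -6], [16, -6]] = 108 ≠ 0, so this unfolding has rank ≥ 2; CP rank is at least every unfolding rank, so rank(T) ≥ 2. (This is only a lower bound: in general the CP rank may exceed every unfolding rank, so we still need to exhibit 2 rank-1 terms summing to T.)
Upper bound — finding two terms. Write S_k = T[:,:,k] for the frontal slices: S₀ = [[-2, -6], [0, 0]], S₁ = [[16, -6], [12, 0]].
If T = a₁ ∘ b₁ ∘ c₁ + a₂ ∘ b₂ ∘ c₂ then each S_k = c₁[k]·a₁b₁ᵀ + c₂[k]·a₂b₂ᵀ. S₀ and S₁ are linearly independent, so a₁b₁ᵀ and a₂b₂ᵀ must span the same plane of matrices: they are the rank-1 matrices of the form x·S₀ + y·S₁.
det(x·S₀ + y·S₁) is 72·xy + 72·y² = 72·(y)(x + y), vanishing at (x:y) = (1:0) and (1:-1).
M₁ = S₀ = [[-2, -6], [0, 0]] = (-2)·(1, 0)(1, 3)ᵀ and M₂ = S₀ − S₁ = [[-18, 0], [-12, 0]] = (-6)·(3, 2)(1, 0)ᵀ, so take a₁ = (1, 0), b₁ = (1, 3), a₂ = (3, 2), b₂ = (1, 0).
Each slice is an integer combination of E₁ = a₁b₁ᵀ and E₂ = a₂b₂ᵀ: S₀ = −2·E₁, S₁ = −2·E₁ + 6·E₂; reading off coefficients, c₁ = (-2, -2) and c₂ = (0, 6).
Hence T = (1, 0) ∘ (1, 3) ∘ (-2, -2) + (3, 2) ∘ (1, 0) ∘ (0, 6), so rank(T) ≤ 2.
These bounds meet, so rank(T) = 2.

rank(T) = 2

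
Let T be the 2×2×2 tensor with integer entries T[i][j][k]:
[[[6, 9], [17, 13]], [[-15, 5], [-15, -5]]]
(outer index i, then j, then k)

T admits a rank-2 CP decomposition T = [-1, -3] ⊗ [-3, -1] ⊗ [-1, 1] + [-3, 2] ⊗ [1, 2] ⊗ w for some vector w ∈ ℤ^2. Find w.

w = [-3, -2]

Subtract the known terms from T to get the rank-1 residual R = [-3, 2] ⊗ [1, 2] ⊗ w, so R[i,j,k] = a[i]·b[j]·w[k]. Pick indices with nonzero a[0]·b[0] = (-3)·(1) = -3. Only the fibre through (0,0,·) is needed: R[0,0,:] = T[0,0,:] − Σₗ aₗ[0]bₗ[0]cₗ = [6, 9] − (-1)·(-3)·[-1, 1] = [9, 6]. Then w[k] = R[0,0,k] / -3 for each k, giving w = [9, 6] / -3 = [-3, -2].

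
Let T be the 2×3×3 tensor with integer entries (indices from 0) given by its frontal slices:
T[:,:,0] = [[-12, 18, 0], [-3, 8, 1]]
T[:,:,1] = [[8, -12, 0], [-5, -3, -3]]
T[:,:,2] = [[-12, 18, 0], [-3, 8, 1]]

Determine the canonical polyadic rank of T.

2

Lower bound: the mode-3 unfolding of T (rows indexed by k, columns by (i,j) = (0,0), (0,1), (0,2), (1,0), (1,1), (1,2)) is [[-12, 18, 0, -3, 8, 1], [8, -12, 0, -5, -3, -3], [-12, 18, 0, -3, 8, 1]].
There the 2×2 minor on rows k ∈ {0, 1}, columns (i,j) ∈ {(0,0), (1,0)} is det [[-12, -3], [8, -5]] = 84 ≠ 0, so this unfolding has rank ≥ 2; CP rank is at least every unfolding rank, so rank(T) ≥ 2. (Flattening ranks never certify an upper bound on CP rank; for that we must actually write T with 2 rank-1 terms.)
Upper bound — finding two terms. Write S_k = T[:,:,k] for the frontal slices: S₀ = [[-12, 18, 0], [-3, 8, 1]], S₁ = [[8, -12, 0], [-5, -3, -3]], S₂ = [[-12, 18, 0], [-3, 8, 1]].
If T = a₁ (x) b₁ (x) c₁ + a₂ (x) b₂ (x) c₂ then each S_k = c₁[k]·a₁b₁ᵀ + c₂[k]·a₂b₂ᵀ. S₀ and S₁ are linearly independent, so a₁b₁ᵀ and a₂b₂ᵀ must span the same plane of matrices: they are the rank-1 matrices of the form x·S₀ + y·S₁.
The 2×2 minor of x·S₀ + y·S₁ on rows {0,1}, columns {0,1} is −42·x² + 154·xy − 84·y² = (-14)·(x − 3·y)(3·x − 2·y), vanishing at (x:y) = (3:1) and (2:3).
M₁ = 3·S₀ + S₁ = [[-28, 42, 0], [-14, 21, 0]] = (-7)·[2, 1][2, -3, 0]ᵀ and M₂ = 2·S₀ + 3·S₁ = [[0, 0, 0], [-21, 7, -7]] = (-7)·[0, 1][3, -1, 1]ᵀ, so take a₁ = [2, 1], b₁ = [2, -3, 0], a₂ = [0, 1], b₂ = [3, -1, 1].
Each slice is an integer combination of E₁ = a₁b₁ᵀ and E₂ = a₂b₂ᵀ: S₀ = −3·E₁ + E₂, S₁ = 2·E₁ − 3·E₂, S₂ = −3·E₁ + E₂; reading off coefficients, c₁ = [-3, 2, -3] and c₂ = [1, -3, 1].
Hence T = [2, 1] (x) [2, -3, 0] (x) [-3, 2, -3] + [0, 1] (x) [3, -1, 1] (x) [1, -3, 1], so rank(T) ≤ 2.
These bounds meet, so rank(T) = 2.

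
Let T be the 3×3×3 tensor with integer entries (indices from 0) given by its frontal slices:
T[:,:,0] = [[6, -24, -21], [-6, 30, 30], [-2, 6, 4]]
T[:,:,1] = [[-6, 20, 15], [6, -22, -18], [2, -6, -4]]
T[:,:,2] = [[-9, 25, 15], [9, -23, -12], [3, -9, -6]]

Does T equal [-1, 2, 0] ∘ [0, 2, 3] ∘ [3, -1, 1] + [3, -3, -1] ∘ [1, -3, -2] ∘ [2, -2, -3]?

Reconstruct entrywise from the claimed factors. For example, T[2,0,2] = 3 and Σₗ aₗ[2]bₗ[0]cₗ[2] = (0)·(0)·(1) + (-1)·(1)·(-3) = 3; checking all 27 entries, every one matches. The claim holds.

Yes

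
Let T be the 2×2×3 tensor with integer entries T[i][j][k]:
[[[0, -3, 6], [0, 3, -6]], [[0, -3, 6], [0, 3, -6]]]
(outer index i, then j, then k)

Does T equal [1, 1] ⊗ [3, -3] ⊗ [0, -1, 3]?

No

Reconstruct entry (0,0,2) from the claimed factors: Σₗ aₗ[0]bₗ[0]cₗ[2] = (1)·(3)·(3) = 9, but T[0,0,2] = 6. The claim is false.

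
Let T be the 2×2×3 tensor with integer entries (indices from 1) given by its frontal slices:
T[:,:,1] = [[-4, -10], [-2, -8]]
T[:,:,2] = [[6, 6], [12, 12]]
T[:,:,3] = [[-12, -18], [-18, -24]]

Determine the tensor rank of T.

Lower bound: the mode-1 unfolding of T (rows indexed by i, columns by (j,k) = (1,1), (1,2), (1,3), (2,1), (2,2), (2,3)) is [[-4, 6, -12, -10, 6, -18], [-2, 12, -18, -8, 12, -24]].
There the 2×2 minor on rows i ∈ {1, 2}, columns (j,k) ∈ {(1,1), (1,2)} is det [[-4, 6], [-2, 12]] = -36 ≠ 0, so this unfolding has rank ≥ 2; CP rank is at least every unfolding rank, so rank(T) ≥ 2. (This is only a lower bound: in general the CP rank may exceed every unfolding rank, so we still need to exhibit 2 rank-1 terms summing to T.)
Upper bound — finding two terms. Write S_k = T[:,:,k] for the frontal slices: S₁ = [[-4, -10], [-2, -8]], S₂ = [[6, 6], [12, 12]], S₃ = [[-12, -18], [-18, -24]].
If T = a₁ ⊗ b₁ ⊗ c₁ + a₂ ⊗ b₂ ⊗ c₂ then each S_k = c₁[k]·a₁b₁ᵀ + c₂[k]·a₂b₂ᵀ. S₁ and S₂ are linearly independent, so a₁b₁ᵀ and a₂b₂ᵀ must span the same plane of matrices: they are the rank-1 matrices of the form x·S₁ + y·S₂.
det(x·S₁ + y·S₂) is 12·x² + 36·xy = 12·(x + 3·y)(x), vanishing at (x:y) = (3:-1) and (0:1).
M₁ = 3·S₁ − S₂ = [[-18, -36], [-18, -36]] = (-18)·(1, 1)(1, 2)ᵀ and M₂ = S₂ = [[6, 6], [12, 12]] = 6·(1, 2)(1, 1)ᵀ, so take a₁ = (1, 1), b₁ = (1, 2), a₂ = (1, 2), b₂ = (1, 1).
Each slice is an integer combination of E₁ = a₁b₁ᵀ and E₂ = a₂b₂ᵀ: S₁ = −6·E₁ + 2·E₂, S₂ = 6·E₂, S₃ = −6·E₁ − 6·E₂; reading off coefficients, c₁ = (-6, 0, -6) and c₂ = (2, 6, -6).
Hence T = (1, 1) ⊗ (1, 2) ⊗ (-6, 0, -6) + (1, 2) ⊗ (1, 1) ⊗ (2, 6, -6), so rank(T) ≤ 2.
These bounds meet, so rank(T) = 2.

2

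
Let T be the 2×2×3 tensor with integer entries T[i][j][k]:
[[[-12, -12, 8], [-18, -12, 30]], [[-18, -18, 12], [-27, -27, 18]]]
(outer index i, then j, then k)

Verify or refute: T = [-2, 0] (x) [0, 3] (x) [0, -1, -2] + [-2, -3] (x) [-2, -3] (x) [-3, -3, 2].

No

Reconstruct entry (0,1,2) from the claimed factors: Σₗ aₗ[0]bₗ[1]cₗ[2] = (-2)·(3)·(-2) + (-2)·(-3)·(2) = 24, but T[0,1,2] = 30. The claim is false.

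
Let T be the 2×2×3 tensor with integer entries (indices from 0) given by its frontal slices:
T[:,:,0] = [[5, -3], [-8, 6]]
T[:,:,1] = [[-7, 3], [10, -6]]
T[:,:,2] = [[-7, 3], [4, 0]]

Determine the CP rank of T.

Lower bound: in the mode-3 unfolding of T (rows indexed by k, columns by (i,j)) the 3×3 minor on rows k ∈ {0, 1, 2}, columns (i,j) ∈ {(0,0), (0,1), (1,0)} is det [[5, -3, -8], [-7, 3, 10], [-7, 3, 4]] = 36 ≠ 0, so that unfolding has rank ≥ 3 and hence rank(T) ≥ 3 (CP rank is at least every unfolding rank, though it can be larger).
Upper bound: T is a sum of 3 rank-1 terms, T = (0, 1) ∘ (1, -1) ∘ (-2, 4, -2) + (1, -2) ∘ (1, -1) ∘ (1, 1, 1) + (1, -1) ∘ (2, -1) ∘ (2, -4, -4) (written with every a and b primitive with positive leading entry and the scale carried by c; CP decompositions are not unique, and this one is verified by expanding entrywise), so rank(T) ≤ 3.
These bounds meet, so rank(T) = 3.

3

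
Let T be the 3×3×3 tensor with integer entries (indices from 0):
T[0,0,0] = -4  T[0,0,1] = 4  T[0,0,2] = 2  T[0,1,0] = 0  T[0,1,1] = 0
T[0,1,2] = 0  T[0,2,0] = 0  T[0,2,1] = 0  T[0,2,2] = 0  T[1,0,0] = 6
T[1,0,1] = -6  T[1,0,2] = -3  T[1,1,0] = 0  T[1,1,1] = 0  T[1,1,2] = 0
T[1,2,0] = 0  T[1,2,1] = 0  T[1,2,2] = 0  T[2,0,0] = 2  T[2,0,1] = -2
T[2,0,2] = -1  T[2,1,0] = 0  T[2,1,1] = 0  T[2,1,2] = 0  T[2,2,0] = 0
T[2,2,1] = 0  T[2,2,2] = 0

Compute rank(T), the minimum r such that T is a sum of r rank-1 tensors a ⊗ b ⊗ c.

Lower bound: T ≠ 0 (e.g. T[0,0,0] = -4), so rank(T) ≥ 1.
Upper bound: the mode-1 fibre T[:,0,0] = [-4, 6, 2] gives a = [2, -3, -1] (primitive direction); the mode-2 fibre T[0,:,0] = [-4, 0, 0] gives b = [1, 0, 0]; then c[k] = T[0,0,k] / (a[0]·b[0]) = [-4, 4, 2] / 2 = [-2, 2, 1].
Expanding [2, -3, -1] ⊗ [1, 0, 0] ⊗ [-2, 2, 1] reproduces all 27 entries of T, so T = [2, -3, -1] ⊗ [1, 0, 0] ⊗ [-2, 2, 1] and rank(T) ≤ 1.
These bounds meet, so rank(T) = 1.

1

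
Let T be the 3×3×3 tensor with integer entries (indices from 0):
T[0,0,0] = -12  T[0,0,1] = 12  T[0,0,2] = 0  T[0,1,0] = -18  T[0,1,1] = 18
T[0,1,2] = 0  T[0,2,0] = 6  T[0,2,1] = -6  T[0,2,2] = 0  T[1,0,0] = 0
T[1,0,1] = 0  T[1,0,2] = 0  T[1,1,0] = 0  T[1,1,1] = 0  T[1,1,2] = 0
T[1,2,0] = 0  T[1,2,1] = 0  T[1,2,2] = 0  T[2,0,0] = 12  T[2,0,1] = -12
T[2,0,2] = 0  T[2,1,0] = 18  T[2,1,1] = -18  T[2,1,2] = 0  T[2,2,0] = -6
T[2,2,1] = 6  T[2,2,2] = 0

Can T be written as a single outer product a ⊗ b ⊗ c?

Yes

If T = a ⊗ b ⊗ c then every fibre of T is a multiple of the corresponding factor, so read the factors off the fibres through the nonzero entry T[0,0,0] = -12.
The mode-1 fibre T[:,0,0] = [-12, 0, 12] gives a = [1, 0, -1] (primitive direction); the mode-2 fibre T[0,:,0] = [-12, -18, 6] gives b = [2, 3, -1]; then c[k] = T[0,0,k] / (a[0]·b[0]) = [-12, 12, 0] / 2 = [-6, 6, 0].
Expanding [1, 0, -1] ⊗ [2, 3, -1] ⊗ [-6, 6, 0] reproduces all 27 entries of T, so T = [1, 0, -1] ⊗ [2, 3, -1] ⊗ [-6, 6, 0] and rank(T) ≤ 1.
Equivalently every frontal slice T[:,:,k] is c[k] times the rank-1 matrix [1, 0, -1] ⊗ [2, 3, -1]. So T has rank 1 (it is nonzero).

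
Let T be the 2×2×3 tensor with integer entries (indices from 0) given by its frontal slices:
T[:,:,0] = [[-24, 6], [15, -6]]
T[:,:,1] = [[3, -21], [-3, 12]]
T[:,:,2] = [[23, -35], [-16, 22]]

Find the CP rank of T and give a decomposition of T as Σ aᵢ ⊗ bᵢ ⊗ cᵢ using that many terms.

rank(T) = 2

Lower bound: in the mode-3 unfolding of T (rows indexed by k, columns by (i,j)) the 2×2 minor on rows k ∈ {0, 1}, columns (i,j) ∈ {(0,0), (0,1)} is det [[-24, 6], [3, -21]] = 486 ≠ 0, so that unfolding has rank ≥ 2 and hence rank(T) ≥ 2 (CP rank is at least every unfolding rank, though it can be larger).
Upper bound: with S_k = T[:,:,k], the two rank-1 terms a₁b₁ᵀ, a₂b₂ᵀ are the rank-1 members of the pencil x·S₀ + y·S₁.
det(x·S₀ + y·S₁) is 54·x² + 27·xy − 27·y² = 27·(2·x − y)(x + y), vanishing at (x:y) = (1:2) and (1:-1).
M₁ = S₀ + 2·S₁ = [[-18, -36], [9, 18]] = (-9)·[2, -1][1, 2]ᵀ and M₂ = S₀ − S₁ = [[-27, 27], [18, -18]] = (-9)·[3, -2][1, -1]ᵀ, so take a₁ = [2, -1], b₁ = [1, 2], a₂ = [3, -2], b₂ = [1, -1].
Each slice is an integer combination of E₁ = a₁b₁ᵀ and E₂ = a₂b₂ᵀ: S₀ = −3·E₁ − 6·E₂, S₁ = −3·E₁ + 3·E₂, S₂ = −2·E₁ + 9·E₂; reading off coefficients, c₁ = [-3, -3, -2] and c₂ = [-6, 3, 9].
Hence T = [2, -1] ⊗ [1, 2] ⊗ [-3, -3, -2] + [3, -2] ⊗ [1, -1] ⊗ [-6, 3, 9], so rank(T) ≤ 2.
These bounds meet, so rank(T) = 2.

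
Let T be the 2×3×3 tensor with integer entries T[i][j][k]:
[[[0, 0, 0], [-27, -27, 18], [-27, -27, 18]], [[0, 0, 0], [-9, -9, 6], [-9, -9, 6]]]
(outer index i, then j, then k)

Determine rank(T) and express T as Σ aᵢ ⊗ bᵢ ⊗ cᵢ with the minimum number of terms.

Lower bound: T ≠ 0 (e.g. T[0,1,0] = -27), so rank(T) ≥ 1.
Upper bound: if T = a ⊗ b ⊗ c then every fibre of T is a multiple of the corresponding factor, so read the factors off the fibres through the nonzero entry T[0,1,0] = -27.
The mode-1 fibre T[:,1,0] = [-27, -9] gives a = [3, 1] (primitive direction); the mode-2 fibre T[0,:,0] = [0, -27, -27] gives b = [0, 1, 1]; then c[k] = T[0,1,k] / (a[0]·b[1]) = [-27, -27, 18] / 3 = [-9, -9, 6].
Expanding [3, 1] ⊗ [0, 1, 1] ⊗ [-9, -9, 6] reproduces all 18 entries of T, so T = [3, 1] ⊗ [0, 1, 1] ⊗ [-9, -9, 6] and rank(T) ≤ 1.
These bounds meet, so rank(T) = 1.

rank(T) = 1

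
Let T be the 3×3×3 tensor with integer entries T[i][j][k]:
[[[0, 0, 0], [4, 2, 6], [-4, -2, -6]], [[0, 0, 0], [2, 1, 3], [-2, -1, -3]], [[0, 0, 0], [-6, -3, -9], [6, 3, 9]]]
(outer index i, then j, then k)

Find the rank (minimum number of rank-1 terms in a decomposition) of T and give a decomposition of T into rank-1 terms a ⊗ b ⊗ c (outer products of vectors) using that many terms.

Lower bound: T ≠ 0 (e.g. T[0,1,0] = 4), so rank(T) ≥ 1.
Upper bound: if T = a ⊗ b ⊗ c then every fibre of T is a multiple of the corresponding factor, so read the factors off the fibres through the nonzero entry T[0,1,0] = 4.
The mode-1 fibre T[:,1,0] = [4, 2, -6] gives a = [2, 1, -3] (primitive direction); the mode-2 fibre T[0,:,0] = [0, 4, -4] gives b = [0, 1, -1]; then c[k] = T[0,1,k] / (a[0]·b[1]) = [4, 2, 6] / 2 = [2, 1, 3].
Expanding [2, 1, -3] ⊗ [0, 1, -1] ⊗ [2, 1, 3] reproduces all 27 entries of T, so T = [2, 1, -3] ⊗ [0, 1, -1] ⊗ [2, 1, 3] and rank(T) ≤ 1.
These bounds meet, so rank(T) = 1.
Check entry T[2,2,1] = 3: (-3)·(-1)·(1) = 3.

rank(T) = 1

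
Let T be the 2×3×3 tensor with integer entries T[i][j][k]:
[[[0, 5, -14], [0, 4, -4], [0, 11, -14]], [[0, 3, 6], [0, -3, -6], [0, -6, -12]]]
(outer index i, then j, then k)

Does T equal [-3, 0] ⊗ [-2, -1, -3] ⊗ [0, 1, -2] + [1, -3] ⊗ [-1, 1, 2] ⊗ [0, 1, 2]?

Reconstruct entrywise from the claimed factors. For example, T[0,0,0] = 0 and Σₗ aₗ[0]bₗ[0]cₗ[0] = (-3)·(-2)·(0) + (1)·(-1)·(0) = 0; checking all 18 entries, every one matches. The claim holds.

Yes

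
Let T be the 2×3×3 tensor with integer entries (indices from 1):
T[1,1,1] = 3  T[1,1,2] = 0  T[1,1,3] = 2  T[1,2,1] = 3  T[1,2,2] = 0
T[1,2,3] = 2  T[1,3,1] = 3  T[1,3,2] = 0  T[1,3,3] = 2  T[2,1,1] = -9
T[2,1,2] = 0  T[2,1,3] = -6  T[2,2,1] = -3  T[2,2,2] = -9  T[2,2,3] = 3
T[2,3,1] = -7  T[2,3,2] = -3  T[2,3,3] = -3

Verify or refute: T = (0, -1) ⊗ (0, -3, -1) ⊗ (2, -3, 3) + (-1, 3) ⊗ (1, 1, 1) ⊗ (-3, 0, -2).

Yes

Reconstruct entrywise from the claimed factors. For example, T[2,1,1] = -9 and Σₗ aₗ[2]bₗ[1]cₗ[1] = (-1)·(0)·(2) + (3)·(1)·(-3) = -9; checking all 18 entries, every one matches. The claim holds.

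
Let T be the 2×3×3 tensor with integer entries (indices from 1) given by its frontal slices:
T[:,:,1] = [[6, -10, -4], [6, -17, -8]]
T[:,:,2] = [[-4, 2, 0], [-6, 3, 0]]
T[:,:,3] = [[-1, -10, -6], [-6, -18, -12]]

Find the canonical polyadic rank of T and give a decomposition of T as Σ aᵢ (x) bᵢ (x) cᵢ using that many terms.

Lower bound: the mode-3 unfolding of T (rows indexed by k, columns by (i,j) = (1,1), (1,2), (1,3), (2,1), (2,2), (2,3)) is [[6, -10, -4, 6, -17, -8], [-4, 2, 0, -6, 3, 0], [-1, -10, -6, -6, -18, -12]].
There the 2×2 minor on rows k ∈ {1, 2}, columns (i,j) ∈ {(1,1), (1,2)} is det [[6, -10], [-4, 2]] = -28 ≠ 0, so this unfolding has rank ≥ 2; CP rank is at least every unfolding rank, so rank(T) ≥ 2. (Flattening ranks never certify an upper bound on CP rank; for that we must actually write T with 2 rank-1 terms.)
Upper bound — finding two terms. Write S_k = T[:,:,k] for the frontal slices: S₁ = [[6, -10, -4], [6, -17, -8]], S₂ = [[-4, 2, 0], [-6, 3, 0]], S₃ = [[-1, -10, -6], [-6, -18, -12]].
If T = a₁ (x) b₁ (x) c₁ + a₂ (x) b₂ (x) c₂ then each S_k = c₁[k]·a₁b₁ᵀ + c₂[k]·a₂b₂ᵀ. S₁ and S₂ are linearly independent, so a₁b₁ᵀ and a₂b₂ᵀ must span the same plane of matrices: they are the rank-1 matrices of the form x·S₁ + y·S₂.
The 2×2 minor of x·S₁ + y·S₂ on rows {1,2}, columns {1,2} is −42·x² + 14·xy = (-14)·(3·x − y)(x), vanishing at (x:y) = (1:3) and (0:1).
M₁ = S₁ + 3·S₂ = [[-6, -4, -4], [-12, -8, -8]] = (-2)·(1, 2)(3, 2, 2)ᵀ and M₂ = S₂ = [[-4, 2, 0], [-6, 3, 0]] = −(2, 3)(2, -1, 0)ᵀ, so take a₁ = (1, 2), b₁ = (3, 2, 2), a₂ = (2, 3), b₂ = (2, -1, 0).
Each slice is an integer combination of E₁ = a₁b₁ᵀ and E₂ = a₂b₂ᵀ: S₁ = −2·E₁ + 3·E₂, S₂ = −E₂, S₃ = −3·E₁ + 2·E₂; reading off coefficients, c₁ = (-2, 0, -3) and c₂ = (3, -1, 2).
Hence T = (1, 2) (x) (3, 2, 2) (x) (-2, 0, -3) + (2, 3) (x) (2, -1, 0) (x) (3, -1, 2), so rank(T) ≤ 2.
These bounds meet, so rank(T) = 2.

rank(T) = 2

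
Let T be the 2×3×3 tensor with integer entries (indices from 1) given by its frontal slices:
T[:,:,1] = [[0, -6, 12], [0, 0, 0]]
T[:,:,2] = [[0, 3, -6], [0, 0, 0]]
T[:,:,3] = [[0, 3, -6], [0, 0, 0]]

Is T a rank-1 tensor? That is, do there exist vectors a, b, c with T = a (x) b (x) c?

If T = a (x) b (x) c then every fibre of T is a multiple of the corresponding factor, so read the factors off the fibres through the nonzero entry T[1,2,1] = -6.
The mode-1 fibre T[:,2,1] = [-6, 0] gives a = [1, 0] (primitive direction); the mode-2 fibre T[1,:,1] = [0, -6, 12] gives b = [0, 1, -2]; then c[k] = T[1,2,k] / (a[1]·b[2]) = [-6, 3, 3] / 1 = [-6, 3, 3].
Expanding [1, 0] (x) [0, 1, -2] (x) [-6, 3, 3] reproduces all 18 entries of T, so T = [1, 0] (x) [0, 1, -2] (x) [-6, 3, 3] and rank(T) ≤ 1.
Equivalently every frontal slice T[:,:,k] is c[k] times the rank-1 matrix [1, 0] (x) [0, 1, -2]. So T has rank 1 (it is nonzero).

Yes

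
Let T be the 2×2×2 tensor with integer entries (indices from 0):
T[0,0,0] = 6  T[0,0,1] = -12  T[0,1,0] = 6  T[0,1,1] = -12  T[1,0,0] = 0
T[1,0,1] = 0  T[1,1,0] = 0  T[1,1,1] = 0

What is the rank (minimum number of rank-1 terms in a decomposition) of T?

1

Lower bound: T ≠ 0 (e.g. T[0,0,0] = 6), so rank(T) ≥ 1.
Upper bound: if T = a (x) b (x) c then every fibre of T is a multiple of the corresponding factor, so read the factors off the fibres through the nonzero entry T[0,0,0] = 6.
The mode-1 fibre T[:,0,0] = [6, 0] gives a = (1, 0) (primitive direction); the mode-2 fibre T[0,:,0] = [6, 6] gives b = (1, 1); then c[k] = T[0,0,k] / (a[0]·b[0]) = [6, -12] / 1 = (6, -12).
Expanding (1, 0) (x) (1, 1) (x) (6, -12) reproduces all 8 entries of T, so T = (1, 0) (x) (1, 1) (x) (6, -12) and rank(T) ≤ 1.
These bounds meet, so rank(T) = 1.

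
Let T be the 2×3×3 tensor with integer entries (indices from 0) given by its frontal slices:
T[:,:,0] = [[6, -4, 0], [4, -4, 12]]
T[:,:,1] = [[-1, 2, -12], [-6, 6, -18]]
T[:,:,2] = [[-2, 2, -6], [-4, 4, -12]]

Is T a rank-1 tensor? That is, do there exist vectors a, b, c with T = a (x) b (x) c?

The mode-1 unfolding of T (rows indexed by i, columns by (j,k) = (0,0), (0,1), (0,2), (1,0), (1,1), (1,2), (2,0), (2,1), (2,2)) is [[6, -1, -2, -4, 2, 2, 0, -12, -6], [4, -6, -4, -4, 6, 4, 12, -18, -12]].
There the 2×2 minor on rows i ∈ {0, 1}, columns (j,k) ∈ {(0,0), (0,1)} is det [[6, -1], [4, -6]] = -32 ≠ 0, so this unfolding has rank ≥ 2; CP rank is at least every unfolding rank, so rank(T) ≥ 2.
In particular rank(T) ≥ 2 > 1, so T is not rank-1.

No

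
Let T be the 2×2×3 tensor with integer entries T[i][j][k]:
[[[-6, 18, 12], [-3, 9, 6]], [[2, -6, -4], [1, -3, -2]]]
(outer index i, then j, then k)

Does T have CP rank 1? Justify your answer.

If T = a ⊗ b ⊗ c then every fibre of T is a multiple of the corresponding factor, so read the factors off the fibres through the nonzero entry T[0,0,0] = -6.
The mode-1 fibre T[:,0,0] = [-6, 2] gives a = [3, -1] (primitive direction); the mode-2 fibre T[0,:,0] = [-6, -3] gives b = [2, 1]; then c[k] = T[0,0,k] / (a[0]·b[0]) = [-6, 18, 12] / 6 = [-1, 3, 2].
Expanding [3, -1] ⊗ [2, 1] ⊗ [-1, 3, 2] reproduces all 12 entries of T, so T = [3, -1] ⊗ [2, 1] ⊗ [-1, 3, 2] and rank(T) ≤ 1.
Equivalently every frontal slice T[:,:,k] is c[k] times the rank-1 matrix [3, -1] ⊗ [2, 1]. So T has rank 1 (it is nonzero).

Yes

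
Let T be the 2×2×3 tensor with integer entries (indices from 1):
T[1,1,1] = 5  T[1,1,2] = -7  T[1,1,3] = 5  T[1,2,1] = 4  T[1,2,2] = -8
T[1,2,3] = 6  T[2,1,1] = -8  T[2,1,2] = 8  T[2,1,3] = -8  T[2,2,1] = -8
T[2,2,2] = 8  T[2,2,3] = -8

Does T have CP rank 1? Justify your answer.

No

The mode-3 unfolding of T (rows indexed by k, columns by (i,j) = (1,1), (1,2), (2,1), (2,2)) is [[5, 4, -8, -8], [-7, -8, 8, 8], [5, 6, -8, -8]].
There the 3×3 minor on rows k ∈ {1, 2, 3}, columns (i,j) ∈ {(1,1), (1,2), (2,1)} is det [[5, 4, -8], [-7, -8, 8], [5, 6, -8]] = 32 ≠ 0, so this unfolding has rank ≥ 3; CP rank is at least every unfolding rank, so rank(T) ≥ 3.
In particular rank(T) ≥ 3 > 1, so T is not rank-1.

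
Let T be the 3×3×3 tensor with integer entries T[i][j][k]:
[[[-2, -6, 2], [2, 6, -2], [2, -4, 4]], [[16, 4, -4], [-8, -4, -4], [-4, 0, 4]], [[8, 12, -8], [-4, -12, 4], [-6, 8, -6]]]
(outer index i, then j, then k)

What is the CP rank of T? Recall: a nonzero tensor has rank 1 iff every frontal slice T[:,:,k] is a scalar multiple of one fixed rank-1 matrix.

Lower bound: the mode-1 unfolding of T (rows indexed by i, columns by (j,k) = (0,0), (0,1), (0,2), (1,0), (1,1), (1,2), (2,0), (2,1), (2,2)) is [[-2, -6, 2, 2, 6, -2, 2, -4, 4], [16, 4, -4, -8, -4, -4, -4, 0, 4], [8, 12, -8, -4, -12, 4, -6, 8, -6]].
There the 3×3 minor on rows i ∈ {0, 1, 2}, columns (j,k) ∈ {(0,0), (0,1), (0,2)} is det [[-2, -6, 2], [16, 4, -4], [8, 12, -8]] = -288 ≠ 0, so this unfolding has rank ≥ 3; CP rank is at least every unfolding rank, so rank(T) ≥ 3. (Flattening ranks never certify an upper bound on CP rank; for that we must actually write T with 3 rank-1 terms.)
Upper bound: T is a sum of 3 rank-1 terms, T = [0, 2, 1] ∘ [2, 0, -1] ∘ [2, 0, -2] + [1, -2, -2] ∘ [1, -1, 0] ∘ [-4, -2, -2] + [1, 0, -2] ∘ [1, -1, 1] ∘ [2, -4, 4] (written with every a and b primitive with positive leading entry and the scale carried by c; CP decompositions are not unique, and this one is verified by expanding entrywise), so rank(T) ≤ 3.
These bounds meet, so rank(T) = 3.

3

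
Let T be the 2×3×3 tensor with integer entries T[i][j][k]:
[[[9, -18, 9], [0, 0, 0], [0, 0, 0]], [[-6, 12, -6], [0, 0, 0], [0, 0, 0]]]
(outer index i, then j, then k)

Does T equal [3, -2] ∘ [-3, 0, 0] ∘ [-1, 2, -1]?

Reconstruct entrywise from the claimed factors. For example, T[1,1,0] = 0 and Σₗ aₗ[1]bₗ[1]cₗ[0] = (-2)·(0)·(-1) = 0; checking all 18 entries, every one matches. The claim holds.

Yes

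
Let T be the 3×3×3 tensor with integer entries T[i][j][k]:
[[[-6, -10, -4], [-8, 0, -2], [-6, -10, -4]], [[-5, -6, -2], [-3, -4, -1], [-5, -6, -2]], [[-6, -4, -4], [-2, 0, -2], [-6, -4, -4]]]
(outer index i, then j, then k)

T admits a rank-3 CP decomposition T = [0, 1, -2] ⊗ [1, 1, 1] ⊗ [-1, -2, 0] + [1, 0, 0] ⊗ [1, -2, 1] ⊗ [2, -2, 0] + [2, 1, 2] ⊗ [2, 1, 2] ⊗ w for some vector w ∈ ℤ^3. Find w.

w = [-2, -2, -1]

Subtract the known terms from T to get the rank-1 residual R = [2, 1, 2] ⊗ [2, 1, 2] ⊗ w, so R[i,j,k] = a[i]·b[j]·w[k]. Pick indices with nonzero a[0]·b[0] = (2)·(2) = 4. Only the fibre through (0,0,·) is needed: R[0,0,:] = T[0,0,:] − Σₗ aₗ[0]bₗ[0]cₗ = [-6, -10, -4] − (0)·(1)·[-1, -2, 0] − (1)·(1)·[2, -2, 0] = [-8, -8, -4]. Then w[k] = R[0,0,k] / 4 for each k, giving w = [-8, -8, -4] / 4 = [-2, -2, -1].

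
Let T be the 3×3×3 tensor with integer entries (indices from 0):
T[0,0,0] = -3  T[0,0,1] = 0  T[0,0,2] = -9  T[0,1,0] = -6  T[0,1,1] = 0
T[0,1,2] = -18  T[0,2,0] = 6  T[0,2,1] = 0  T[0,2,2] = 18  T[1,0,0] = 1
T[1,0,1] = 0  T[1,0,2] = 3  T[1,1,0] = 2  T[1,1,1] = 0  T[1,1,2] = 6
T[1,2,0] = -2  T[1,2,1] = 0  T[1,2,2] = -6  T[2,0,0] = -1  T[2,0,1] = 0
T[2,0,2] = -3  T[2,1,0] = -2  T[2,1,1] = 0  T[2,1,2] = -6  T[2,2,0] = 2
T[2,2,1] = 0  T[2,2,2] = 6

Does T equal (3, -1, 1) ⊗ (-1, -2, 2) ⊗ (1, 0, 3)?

Yes

Reconstruct entrywise from the claimed factors. For example, T[2,1,2] = -6 and Σₗ aₗ[2]bₗ[1]cₗ[2] = (1)·(-2)·(3) = -6; checking all 27 entries, every one matches. The claim holds.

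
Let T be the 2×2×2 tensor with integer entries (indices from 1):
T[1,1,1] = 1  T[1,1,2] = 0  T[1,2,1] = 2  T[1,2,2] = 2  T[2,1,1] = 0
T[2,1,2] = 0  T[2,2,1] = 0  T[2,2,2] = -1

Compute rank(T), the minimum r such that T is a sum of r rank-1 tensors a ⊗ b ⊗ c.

Lower bound: the mode-3 unfolding of T (rows indexed by k, columns by (i,j) = (1,1), (1,2), (2,1), (2,2)) is [[1, 2, 0, 0], [0, 2, 0, -1]].
There the 2×2 minor on rows k ∈ {1, 2}, columns (i,j) ∈ {(1,1), (1,2)} is det [[1, 2], [0, 2]] = 2 ≠ 0, so this unfolding has rank ≥ 2; CP rank is at least every unfolding rank, so rank(T) ≥ 2. (Flattening ranks never certify an upper bound on CP rank; for that we must actually write T with 2 rank-1 terms.)
Upper bound — finding two terms. Write S_k = T[:,:,k] for the frontal slices: S₁ = [[1, 2], [0, 0]], S₂ = [[0, 2], [0, -1]].
If T = a₁ ⊗ b₁ ⊗ c₁ + a₂ ⊗ b₂ ⊗ c₂ then each S_k = c₁[k]·a₁b₁ᵀ + c₂[k]·a₂b₂ᵀ. S₁ and S₂ are linearly independent, so a₁b₁ᵀ and a₂b₂ᵀ must span the same plane of matrices: they are the rank-1 matrices of the form x·S₁ + y·S₂.
det(x·S₁ + y·S₂) is −xy = −(y)(x), vanishing at (x:y) = (1:0) and (0:1).
M₁ = S₁ = [[1, 2], [0, 0]] = [1, 0][1, 2]ᵀ and M₂ = S₂ = [[0, 2], [0, -1]] = [2, -1][0, 1]ᵀ, so take a₁ = [1, 0], b₁ = [1, 2], a₂ = [2, -1], b₂ = [0, 1].
Each slice is an integer combination of E₁ = a₁b₁ᵀ and E₂ = a₂b₂ᵀ: S₁ = E₁, S₂ = E₂; reading off coefficients, c₁ = [1, 0] and c₂ = [0, 1].
Hence T = [1, 0] ⊗ [1, 2] ⊗ [1, 0] + [2, -1] ⊗ [0, 1] ⊗ [0, 1], so rank(T) ≤ 2.
These bounds meet, so rank(T) = 2.
Check entry T[1,2,2] = 2: (1)·(2)·(0) + (2)·(1)·(1) = 2.

2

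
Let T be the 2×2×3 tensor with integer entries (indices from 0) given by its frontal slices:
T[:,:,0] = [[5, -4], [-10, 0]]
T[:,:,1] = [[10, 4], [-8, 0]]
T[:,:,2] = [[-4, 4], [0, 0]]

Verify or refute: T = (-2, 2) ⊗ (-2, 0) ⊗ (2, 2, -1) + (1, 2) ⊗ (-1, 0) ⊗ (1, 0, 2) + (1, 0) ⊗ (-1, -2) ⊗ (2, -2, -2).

Reconstruct entrywise from the claimed factors. For example, T[0,1,1] = 4 and Σₗ aₗ[0]bₗ[1]cₗ[1] = (-2)·(0)·(2) + (1)·(0)·(0) + (1)·(-2)·(-2) = 4; checking all 12 entries, every one matches. The claim holds.

Yes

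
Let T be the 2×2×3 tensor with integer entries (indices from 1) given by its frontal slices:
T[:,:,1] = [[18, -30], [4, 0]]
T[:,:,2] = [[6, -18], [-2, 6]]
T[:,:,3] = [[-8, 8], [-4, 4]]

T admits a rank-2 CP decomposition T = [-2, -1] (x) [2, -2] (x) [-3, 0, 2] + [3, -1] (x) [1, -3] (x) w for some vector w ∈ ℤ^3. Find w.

w = [2, 2, 0]

Subtract the known terms from T to get the rank-1 residual R = [3, -1] (x) [1, -3] (x) w, so R[i,j,k] = a[i]·b[j]·w[k]. Pick indices with nonzero a[1]·b[1] = (3)·(1) = 3. Only the fibre through (1,1,·) is needed: R[1,1,:] = T[1,1,:] − Σₗ aₗ[1]bₗ[1]cₗ = [18, 6, -8] − (-2)·(2)·[-3, 0, 2] = [6, 6, 0]. Then w[k] = R[1,1,k] / 3 for each k, giving w = [6, 6, 0] / 3 = [2, 2, 0].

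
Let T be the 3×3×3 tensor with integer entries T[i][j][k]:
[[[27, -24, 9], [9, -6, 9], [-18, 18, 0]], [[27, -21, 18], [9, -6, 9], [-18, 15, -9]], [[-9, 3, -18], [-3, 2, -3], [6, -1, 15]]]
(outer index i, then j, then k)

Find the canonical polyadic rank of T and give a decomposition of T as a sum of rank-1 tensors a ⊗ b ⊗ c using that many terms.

rank(T) = 2

Lower bound: the mode-3 unfolding of T (rows indexed by k, columns by (i,j) = (0,0), (0,1), (0,2), (1,0), (1,1), (1,2), (2,0), (2,1), (2,2)) is [[27, 9, -18, 27, 9, -18, -9, -3, 6], [-24, -6, 18, -21, -6, 15, 3, 2, -1], [9, 9, 0, 18, 9, -9, -18, -3, 15]].
There the 2×2 minor on rows k ∈ {0, 1}, columns (i,j) ∈ {(0,0), (0,1)} is det [[27, 9], [-24, -6]] = 54 ≠ 0, so this unfolding has rank ≥ 2; CP rank is at least every unfolding rank, so rank(T) ≥ 2. (Unfolding ranks only ever bound the CP rank from below — rank(T) can be strictly larger than all of them — so the matching upper bound has to come from an explicit 2-term decomposition.)
Upper bound — finding two terms. Write S_k = T[:,:,k] for the frontal slices: S₀ = [[27, 9, -18], [27, 9, -18], [-9, -3, 6]], S₁ = [[-24, -6, 18], [-21, -6, 15], [3, 2, -1]], S₂ = [[9, 9, 0], [18, 9, -9], [-18, -3, 15]].
If T = a₁ ⊗ b₁ ⊗ c₁ + a₂ ⊗ b₂ ⊗ c₂ then each S_k = c₁[k]·a₁b₁ᵀ + c₂[k]·a₂b₂ᵀ. S₀ and S₁ are linearly independent, so a₁b₁ᵀ and a₂b₂ᵀ must span the same plane of matrices: they are the rank-1 matrices of the form x·S₀ + y·S₁.
The 2×2 minor of x·S₀ + y·S₁ on rows {0,1}, columns {0,1} is −27·xy + 18·y² = (-9)·(3·x − 2·y)(y), vanishing at (x:y) = (2:3) and (1:0).
M₁ = 2·S₀ + 3·S₁ = [[-18, 0, 18], [-9, 0, 9], [-9, 0, 9]] = (-9)·[2, 1, 1][1, 0, -1]ᵀ and M₂ = S₀ = [[27, 9, -18], [27, 9, -18], [-9, -3, 6]] = 3·[3, 3, -1][3, 1, -2]ᵀ, so take a₁ = [2, 1, 1], b₁ = [1, 0, -1], a₂ = [3, 3, -1], b₂ = [3, 1, -2].
Each slice is an integer combination of E₁ = a₁b₁ᵀ and E₂ = a₂b₂ᵀ: S₀ = 3·E₂, S₁ = −3·E₁ − 2·E₂, S₂ = −9·E₁ + 3·E₂; reading off coefficients, c₁ = [0, -3, -9] and c₂ = [3, -2, 3].
Hence T = [2, 1, 1] ⊗ [1, 0, -1] ⊗ [0, -3, -9] + [3, 3, -1] ⊗ [3, 1, -2] ⊗ [3, -2, 3], so rank(T) ≤ 2.
These bounds meet, so rank(T) = 2.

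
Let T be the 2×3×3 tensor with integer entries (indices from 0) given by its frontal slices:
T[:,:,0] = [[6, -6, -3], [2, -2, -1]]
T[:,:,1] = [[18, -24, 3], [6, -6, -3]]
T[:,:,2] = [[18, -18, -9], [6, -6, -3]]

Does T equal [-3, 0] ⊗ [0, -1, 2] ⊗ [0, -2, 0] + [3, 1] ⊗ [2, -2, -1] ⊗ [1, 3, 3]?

Yes

Reconstruct entrywise from the claimed factors. For example, T[0,1,0] = -6 and Σₗ aₗ[0]bₗ[1]cₗ[0] = (-3)·(-1)·(0) + (3)·(-2)·(1) = -6; checking all 18 entries, every one matches. The claim holds.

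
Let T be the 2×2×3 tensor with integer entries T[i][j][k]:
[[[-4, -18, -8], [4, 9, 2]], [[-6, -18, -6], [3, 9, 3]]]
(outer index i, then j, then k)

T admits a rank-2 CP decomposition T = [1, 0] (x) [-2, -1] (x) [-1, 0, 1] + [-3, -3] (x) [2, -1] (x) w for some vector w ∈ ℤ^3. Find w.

w = [1, 3, 1]

Subtract the known terms from T to get the rank-1 residual R = [-3, -3] (x) [2, -1] (x) w, so R[i,j,k] = a[i]·b[j]·w[k]. Pick indices with nonzero a[0]·b[0] = (-3)·(2) = -6. Only the fibre through (0,0,·) is needed: R[0,0,:] = T[0,0,:] − Σₗ aₗ[0]bₗ[0]cₗ = [-4, -18, -8] − (1)·(-2)·[-1, 0, 1] = [-6, -18, -6]. Then w[k] = R[0,0,k] / -6 for each k, giving w = [-6, -18, -6] / -6 = [1, 3, 1].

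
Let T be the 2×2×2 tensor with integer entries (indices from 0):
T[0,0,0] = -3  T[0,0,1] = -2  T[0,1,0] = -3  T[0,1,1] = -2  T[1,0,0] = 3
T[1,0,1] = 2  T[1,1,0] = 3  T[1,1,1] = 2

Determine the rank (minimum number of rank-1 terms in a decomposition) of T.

Lower bound: T ≠ 0 (e.g. T[0,0,0] = -3), so rank(T) ≥ 1.
Upper bound: if T = a ⊗ b ⊗ c then every fibre of T is a multiple of the corresponding factor, so read the factors off the fibres through the nonzero entry T[0,0,0] = -3.
The mode-1 fibre T[:,0,0] = [-3, 3] gives a = [1, -1] (primitive direction); the mode-2 fibre T[0,:,0] = [-3, -3] gives b = [1, 1]; then c[k] = T[0,0,k] / (a[0]·b[0]) = [-3, -2] / 1 = [-3, -2].
Expanding [1, -1] ⊗ [1, 1] ⊗ [-3, -2] reproduces all 8 entries of T, so T = [1, -1] ⊗ [1, 1] ⊗ [-3, -2] and rank(T) ≤ 1.
These bounds meet, so rank(T) = 1.

1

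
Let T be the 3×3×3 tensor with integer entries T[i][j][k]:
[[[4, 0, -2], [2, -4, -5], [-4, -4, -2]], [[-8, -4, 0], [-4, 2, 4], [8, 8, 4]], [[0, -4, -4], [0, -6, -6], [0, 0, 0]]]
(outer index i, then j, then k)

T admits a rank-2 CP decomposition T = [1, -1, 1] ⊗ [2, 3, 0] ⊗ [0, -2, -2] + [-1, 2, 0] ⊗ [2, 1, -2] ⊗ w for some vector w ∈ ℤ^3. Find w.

Subtract the known terms from T to get the rank-1 residual R = [-1, 2, 0] ⊗ [2, 1, -2] ⊗ w, so R[i,j,k] = a[i]·b[j]·w[k]. Pick indices with nonzero a[0]·b[0] = (-1)·(2) = -2. Only the fibre through (0,0,·) is needed: R[0,0,:] = T[0,0,:] − Σₗ aₗ[0]bₗ[0]cₗ = [4, 0, -2] − (1)·(2)·[0, -2, -2] = [4, 4, 2]. Then w[k] = R[0,0,k] / -2 for each k, giving w = [4, 4, 2] / -2 = [-2, -2, -1].

w = [-2, -2, -1]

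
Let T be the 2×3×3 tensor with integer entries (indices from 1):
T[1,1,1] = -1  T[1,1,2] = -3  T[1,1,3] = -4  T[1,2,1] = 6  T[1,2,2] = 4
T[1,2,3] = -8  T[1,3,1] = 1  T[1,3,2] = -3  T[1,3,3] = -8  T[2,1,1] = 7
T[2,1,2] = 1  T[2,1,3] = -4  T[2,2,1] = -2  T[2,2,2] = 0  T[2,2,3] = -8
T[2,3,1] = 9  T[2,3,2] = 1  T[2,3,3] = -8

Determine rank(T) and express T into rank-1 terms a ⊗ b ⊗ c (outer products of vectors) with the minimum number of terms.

Lower bound: the mode-2 unfolding of T (rows indexed by j, columns by (i,k) = (1,1), (1,2), (1,3), (2,1), (2,2), (2,3)) is [[-1, -3, -4, 7, 1, -4], [6, 4, -8, -2, 0, -8], [1, -3, -8, 9, 1, -8]].
There the 3×3 minor on rows j ∈ {1, 2, 3}, columns (i,k) ∈ {(1,1), (1,2), (1,3)} is det [[-1, -3, -4], [6, 4, -8], [1, -3, -8]] = 24 ≠ 0, so this unfolding has rank ≥ 3; CP rank is at least every unfolding rank, so rank(T) ≥ 3. (Flattening ranks never certify an upper bound on CP rank; for that we must actually write T with 3 rank-1 terms.)
Upper bound: T is a sum of 3 rank-1 terms, T = [1, -1] ⊗ [1, -1, 1] ⊗ [-4, -2, 0] + [1, 1] ⊗ [1, -2, 1] ⊗ [1, -1, 0] + [1, 1] ⊗ [1, 2, 2] ⊗ [2, 0, -4] (written with every a and b primitive with positive leading entry and the scale carried by c; CP decompositions are not unique, and this one is verified by expanding entrywise), so rank(T) ≤ 3.
These bounds meet, so rank(T) = 3.

rank(T) = 3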